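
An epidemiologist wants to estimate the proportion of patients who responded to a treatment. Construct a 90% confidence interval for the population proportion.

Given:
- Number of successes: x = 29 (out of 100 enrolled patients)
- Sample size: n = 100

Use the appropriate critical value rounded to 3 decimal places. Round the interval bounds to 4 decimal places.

Sample proportion: p̂ = 29/100 = 0.290000

Check conditions for normal approximation:
  np̂ = 29 ≥ 10 ✓
  n(1-p̂) = 71 ≥ 10 ✓

The sample is large enough, so use a z-interval (normal approximation) for the proportion.

For 90% confidence, z* = 1.645 (from standard normal table)

Standard error: SE = √(p̂(1-p̂)/n) = √(0.290000×0.710000/100) = 0.04537621

Margin of error: E = z* × SE = 1.645 × 0.04537621 = 0.074644

Z-interval: p̂ ± E = 0.290000 ± 0.074644 = (0.215356, 0.364644)

Rounded to 4 decimal places:

(0.2154, 0.3646)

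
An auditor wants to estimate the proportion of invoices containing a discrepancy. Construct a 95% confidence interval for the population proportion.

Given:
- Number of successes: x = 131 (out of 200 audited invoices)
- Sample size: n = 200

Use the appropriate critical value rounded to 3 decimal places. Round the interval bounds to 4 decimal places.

Sample proportion: p̂ = 131/200 = 0.655000

Check conditions for normal approximation:
  np̂ = 131 ≥ 10 ✓
  n(1-p̂) = 69 ≥ 10 ✓

The sample is large enough, so use a z-interval (normal approximation) for the proportion.

For 95% confidence, z* = 1.96 (from standard normal table)

Standard error: SE = √(p̂(1-p̂)/n) = √(0.655000×0.345000/200) = 0.03361361

Margin of error: E = z* × SE = 1.96 × 0.03361361 = 0.065883

Z-interval: p̂ ± E = 0.655000 ± 0.065883 = (0.589117, 0.720883)

Rounded to 4 decimal places:

(0.5891, 0.7209)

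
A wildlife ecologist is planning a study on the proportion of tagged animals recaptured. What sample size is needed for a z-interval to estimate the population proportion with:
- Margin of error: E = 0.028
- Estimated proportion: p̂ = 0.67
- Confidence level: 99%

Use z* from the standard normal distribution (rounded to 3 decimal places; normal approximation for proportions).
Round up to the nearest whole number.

Using z* for proportion z-interval (normal approximation).

For 99% confidence, z* = 2.576 (from standard normal table)

Sample size formula for proportion z-interval: n = z*²p̂(1-p̂)/E²

n = 2.576² × 0.67 × 0.33 / 0.028²
  = 6.635776 × 0.2211 / 0.000784
  = 1871.3904

Round up to the nearest whole number: n = 1872

1872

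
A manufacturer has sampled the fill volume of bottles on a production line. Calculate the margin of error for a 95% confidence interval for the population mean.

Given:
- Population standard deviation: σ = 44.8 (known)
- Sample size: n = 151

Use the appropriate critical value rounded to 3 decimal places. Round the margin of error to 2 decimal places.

The population standard deviation σ is known, so use the z-interval margin of error formula.

For 95% confidence, z* = 1.96 (from standard normal table)

Margin of error formula for z-interval: E = z* × σ/√n

E = 1.96 × 44.8/√151
  = 1.96 × 3.645772
  = 7.1457

Rounded to 2 decimal places:

7.15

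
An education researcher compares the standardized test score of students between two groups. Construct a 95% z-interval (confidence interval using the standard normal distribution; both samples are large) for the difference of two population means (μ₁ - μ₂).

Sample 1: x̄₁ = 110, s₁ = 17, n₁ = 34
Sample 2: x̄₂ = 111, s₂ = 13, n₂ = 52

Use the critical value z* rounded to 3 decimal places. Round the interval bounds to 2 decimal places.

Both samples are large (n₁ = 34 ≥ 30, n₂ = 52 ≥ 30), so a z-interval for the difference of means applies.

Point estimate: x̄₁ - x̄₂ = 110 - 111 = -1

Standard error: SE = √(s₁²/n₁ + s₂²/n₂)
= √(17²/34 + 13²/52)
= √(8.500000 + 3.250000)
= 3.427827

For 95% confidence, z* = 1.96 (from standard normal table)
Margin of error: E = z* × SE = 1.96 × 3.427827 = 6.7185

Z-interval: (x̄₁ - x̄₂) ± E = -1 ± 6.7185 = (-7.7185, 5.7185)

Rounded to 2 decimal places:

(-7.72, 5.72)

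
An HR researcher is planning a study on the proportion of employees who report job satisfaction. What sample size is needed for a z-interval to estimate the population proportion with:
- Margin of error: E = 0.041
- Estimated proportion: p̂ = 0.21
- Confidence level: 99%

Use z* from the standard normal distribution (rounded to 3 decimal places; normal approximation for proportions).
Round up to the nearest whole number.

Using z* for proportion z-interval (normal approximation).

For 99% confidence, z* = 2.576 (from standard normal table)

Sample size formula for proportion z-interval: n = z*²p̂(1-p̂)/E²

n = 2.576² × 0.21 × 0.79 / 0.041²
  = 6.635776 × 0.1659 / 0.001681
  = 654.8931

Round up to the nearest whole number: n = 655

655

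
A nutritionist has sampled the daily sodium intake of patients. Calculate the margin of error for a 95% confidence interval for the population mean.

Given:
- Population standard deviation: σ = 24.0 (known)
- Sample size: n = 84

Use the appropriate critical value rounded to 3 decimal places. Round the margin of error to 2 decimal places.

The population standard deviation σ is known, so use the z-interval margin of error formula.

For 95% confidence, z* = 1.96 (from standard normal table)

Margin of error formula for z-interval: E = z* × σ/√n

E = 1.96 × 24.0/√84
  = 1.96 × 2.618615
  = 5.1325

Rounded to 2 decimal places:

5.13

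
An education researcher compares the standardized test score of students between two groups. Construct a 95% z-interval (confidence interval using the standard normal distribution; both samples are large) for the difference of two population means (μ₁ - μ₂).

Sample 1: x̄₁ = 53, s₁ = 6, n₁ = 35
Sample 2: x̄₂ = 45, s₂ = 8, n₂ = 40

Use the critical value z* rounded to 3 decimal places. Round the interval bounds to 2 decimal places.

Both samples are large (n₁ = 35 ≥ 30, n₂ = 40 ≥ 30), so a z-interval for the difference of means applies.

Point estimate: x̄₁ - x̄₂ = 53 - 45 = 8

Standard error: SE = √(s₁²/n₁ + s₂²/n₂)
= √(6²/35 + 8²/40)
= √(1.028571 + 1.600000)
= 1.621287

For 95% confidence, z* = 1.96 (from standard normal table)
Margin of error: E = z* × SE = 1.96 × 1.621287 = 3.1777

Z-interval: (x̄₁ - x̄₂) ± E = 8 ± 3.1777 = (4.8223, 11.1777)

Rounded to 2 decimal places:

(4.82, 11.18)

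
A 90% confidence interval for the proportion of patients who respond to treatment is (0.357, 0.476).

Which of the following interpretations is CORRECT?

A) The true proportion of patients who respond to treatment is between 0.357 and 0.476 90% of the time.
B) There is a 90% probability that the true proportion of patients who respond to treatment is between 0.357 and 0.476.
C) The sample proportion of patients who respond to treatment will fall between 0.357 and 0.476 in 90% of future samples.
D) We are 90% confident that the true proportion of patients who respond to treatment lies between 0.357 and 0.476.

A confidence interval represents our confidence in the procedure, not a probability statement about the parameter.

Key concept: If we repeated this sampling process many times and computed a 90% CI each time, about 90% of those intervals would contain the true population parameter.

For this specific interval (0.357, 0.476):
- Midpoint (point estimate): 0.4165
- Margin of error: 0.0595

The correct interpretation is the one stating confidence that the true parameter lies in the interval — option D.

D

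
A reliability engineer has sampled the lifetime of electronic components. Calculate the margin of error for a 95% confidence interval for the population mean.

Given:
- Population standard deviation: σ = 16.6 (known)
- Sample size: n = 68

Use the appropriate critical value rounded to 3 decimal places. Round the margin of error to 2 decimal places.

The population standard deviation σ is known, so use the z-interval margin of error formula.

For 95% confidence, z* = 1.96 (from standard normal table)

Margin of error formula for z-interval: E = z* × σ/√n

E = 1.96 × 16.6/√68
  = 1.96 × 2.013046
  = 3.9456

Rounded to 2 decimal places:

3.95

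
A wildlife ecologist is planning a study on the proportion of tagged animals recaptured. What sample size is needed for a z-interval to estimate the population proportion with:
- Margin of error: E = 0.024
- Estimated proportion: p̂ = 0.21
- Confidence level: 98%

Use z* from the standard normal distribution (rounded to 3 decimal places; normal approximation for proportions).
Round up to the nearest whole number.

Using z* for proportion z-interval (normal approximation).

For 98% confidence, z* = 2.326 (from standard normal table)

Sample size formula for proportion z-interval: n = z*²p̂(1-p̂)/E²

n = 2.326² × 0.21 × 0.79 / 0.024²
  = 5.410276 × 0.1659 / 0.000576
  = 1558.2722

Round up to the nearest whole number: n = 1559

1559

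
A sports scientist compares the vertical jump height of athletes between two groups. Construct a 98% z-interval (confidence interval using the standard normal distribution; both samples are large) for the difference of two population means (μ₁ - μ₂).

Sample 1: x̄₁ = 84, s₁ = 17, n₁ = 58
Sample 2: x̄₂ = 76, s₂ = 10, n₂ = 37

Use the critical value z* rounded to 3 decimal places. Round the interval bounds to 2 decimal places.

Both samples are large (n₁ = 58 ≥ 30, n₂ = 37 ≥ 30), so a z-interval for the difference of means applies.

Point estimate: x̄₁ - x̄₂ = 84 - 76 = 8

Standard error: SE = √(s₁²/n₁ + s₂²/n₂)
= √(17²/58 + 10²/37)
= √(4.982759 + 2.702703)
= 2.772266

For 98% confidence, z* = 2.326 (from standard normal table)
Margin of error: E = z* × SE = 2.326 × 2.772266 = 6.4483

Z-interval: (x̄₁ - x̄₂) ± E = 8 ± 6.4483 = (1.5517, 14.4483)

Rounded to 2 decimal places:

(1.55, 14.45)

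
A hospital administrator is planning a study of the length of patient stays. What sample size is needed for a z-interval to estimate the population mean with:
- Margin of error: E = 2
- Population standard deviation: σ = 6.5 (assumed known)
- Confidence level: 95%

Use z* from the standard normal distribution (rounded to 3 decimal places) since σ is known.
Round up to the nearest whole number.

Using z* since population σ is known (z-interval formula).

For 95% confidence, z* = 1.96 (from standard normal table)

Sample size formula for z-interval: n = (z*σ/E)²

n = (1.96 × 6.5 / 2)²
  = (6.370000)²
  = 40.5769

Round up to the nearest whole number: n = 41

41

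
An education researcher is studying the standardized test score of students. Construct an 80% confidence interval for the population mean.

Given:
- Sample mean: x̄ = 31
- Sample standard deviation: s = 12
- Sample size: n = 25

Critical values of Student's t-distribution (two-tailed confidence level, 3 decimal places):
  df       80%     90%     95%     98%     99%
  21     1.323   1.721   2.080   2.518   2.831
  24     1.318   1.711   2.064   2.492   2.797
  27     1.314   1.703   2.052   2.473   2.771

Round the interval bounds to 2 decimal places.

The population standard deviation σ is unknown (only the sample standard deviation s is given), so use a t-interval with df = n - 1 = 25 - 1 = 24.

For 80% confidence with df = 24, t* = 1.318 (from t-table)

Standard error: SE = s/√n = 12/√25 = 2.400000

Margin of error: E = t* × SE = 1.318 × 2.400000 = 3.1632

T-interval: x̄ ± E = 31 ± 3.1632 = (27.8368, 34.1632)

Rounded to 2 decimal places:

(27.84, 34.16)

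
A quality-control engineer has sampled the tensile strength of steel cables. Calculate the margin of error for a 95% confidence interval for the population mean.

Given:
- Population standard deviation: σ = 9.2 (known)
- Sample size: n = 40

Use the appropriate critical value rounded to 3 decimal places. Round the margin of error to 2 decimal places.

The population standard deviation σ is known, so use the z-interval margin of error formula.

For 95% confidence, z* = 1.96 (from standard normal table)

Margin of error formula for z-interval: E = z* × σ/√n

E = 1.96 × 9.2/√40
  = 1.96 × 1.454648
  = 2.8511

Rounded to 2 decimal places:

2.85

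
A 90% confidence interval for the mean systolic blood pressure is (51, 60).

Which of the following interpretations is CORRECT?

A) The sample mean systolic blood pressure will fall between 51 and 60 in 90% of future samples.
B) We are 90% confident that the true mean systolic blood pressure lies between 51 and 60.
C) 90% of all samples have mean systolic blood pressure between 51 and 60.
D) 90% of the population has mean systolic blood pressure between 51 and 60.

A confidence interval represents our confidence in the procedure, not a probability statement about the parameter.

Key concept: If we repeated this sampling process many times and computed a 90% CI each time, about 90% of those intervals would contain the true population parameter.

For this specific interval (51, 60):
- Midpoint (point estimate): 55.5
- Margin of error: 4.5

The correct interpretation is the one stating confidence that the true parameter lies in the interval — option B.

B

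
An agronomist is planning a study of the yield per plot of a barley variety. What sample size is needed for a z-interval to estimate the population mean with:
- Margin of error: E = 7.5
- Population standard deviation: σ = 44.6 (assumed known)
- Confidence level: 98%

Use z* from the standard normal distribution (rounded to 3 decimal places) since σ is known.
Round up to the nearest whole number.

Using z* since population σ is known (z-interval formula).

For 98% confidence, z* = 2.326 (from standard normal table)

Sample size formula for z-interval: n = (z*σ/E)²

n = (2.326 × 44.6 / 7.5)²
  = (13.831947)²
  = 191.3227

Round up to the nearest whole number: n = 192

192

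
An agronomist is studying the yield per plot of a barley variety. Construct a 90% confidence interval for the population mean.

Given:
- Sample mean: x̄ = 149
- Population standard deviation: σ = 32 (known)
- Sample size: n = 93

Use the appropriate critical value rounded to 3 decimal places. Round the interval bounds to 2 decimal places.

The population standard deviation σ is known, so use a z-interval (standard normal critical value).

For 90% confidence, z* = 1.645 (from standard normal table)

Standard error: SE = σ/√n = 32/√93 = 3.318245

Margin of error: E = z* × SE = 1.645 × 3.318245 = 5.4585

Z-interval: x̄ ± E = 149 ± 5.4585 = (143.5415, 154.4585)

Rounded to 2 decimal places:

(143.54, 154.46)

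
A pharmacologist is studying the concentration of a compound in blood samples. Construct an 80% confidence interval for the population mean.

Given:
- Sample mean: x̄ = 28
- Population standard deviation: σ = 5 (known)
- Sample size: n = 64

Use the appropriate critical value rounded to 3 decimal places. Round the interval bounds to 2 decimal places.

The population standard deviation σ is known, so use a z-interval (standard normal critical value).

For 80% confidence, z* = 1.282 (from standard normal table)

Standard error: SE = σ/√n = 5/√64 = 0.625000

Margin of error: E = z* × SE = 1.282 × 0.625000 = 0.8013

Z-interval: x̄ ± E = 28 ± 0.8013 = (27.1988, 28.8012)

Rounded to 2 decimal places:

(27.20, 28.80)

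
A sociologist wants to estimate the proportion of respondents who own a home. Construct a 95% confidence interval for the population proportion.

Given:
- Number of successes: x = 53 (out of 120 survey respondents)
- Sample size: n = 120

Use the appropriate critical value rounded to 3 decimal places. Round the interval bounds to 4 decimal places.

Sample proportion: p̂ = 53/120 = 0.441667

Check conditions for normal approximation:
  np̂ = 53 ≥ 10 ✓
  n(1-p̂) = 67 ≥ 10 ✓

The sample is large enough, so use a z-interval (normal approximation) for the proportion.

For 95% confidence, z* = 1.96 (from standard normal table)

Standard error: SE = √(p̂(1-p̂)/n) = √(0.441667×0.558333/120) = 0.04533185

Margin of error: E = z* × SE = 1.96 × 0.04533185 = 0.088850

Z-interval: p̂ ± E = 0.441667 ± 0.088850 = (0.352816, 0.530517)

Rounded to 4 decimal places:

(0.3528, 0.5305)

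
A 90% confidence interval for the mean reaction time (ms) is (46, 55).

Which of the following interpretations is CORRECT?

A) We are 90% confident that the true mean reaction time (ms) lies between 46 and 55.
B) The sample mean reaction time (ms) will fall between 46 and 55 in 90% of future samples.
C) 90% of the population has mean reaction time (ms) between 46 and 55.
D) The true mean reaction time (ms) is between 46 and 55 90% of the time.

A confidence interval represents our confidence in the procedure, not a probability statement about the parameter.

Key concept: If we repeated this sampling process many times and computed a 90% CI each time, about 90% of those intervals would contain the true population parameter.

For this specific interval (46, 55):
- Midpoint (point estimate): 50.5
- Margin of error: 4.5

The correct interpretation is the one stating confidence that the true parameter lies in the interval — option A.

A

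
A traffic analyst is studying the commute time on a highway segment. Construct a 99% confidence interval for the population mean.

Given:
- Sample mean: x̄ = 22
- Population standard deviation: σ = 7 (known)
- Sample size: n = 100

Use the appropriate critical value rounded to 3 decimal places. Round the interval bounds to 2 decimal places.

The population standard deviation σ is known, so use a z-interval (standard normal critical value).

For 99% confidence, z* = 2.576 (from standard normal table)

Standard error: SE = σ/√n = 7/√100 = 0.700000

Margin of error: E = z* × SE = 2.576 × 0.700000 = 1.8032

Z-interval: x̄ ± E = 22 ± 1.8032 = (20.1968, 23.8032)

Rounded to 2 decimal places:

(20.20, 23.80)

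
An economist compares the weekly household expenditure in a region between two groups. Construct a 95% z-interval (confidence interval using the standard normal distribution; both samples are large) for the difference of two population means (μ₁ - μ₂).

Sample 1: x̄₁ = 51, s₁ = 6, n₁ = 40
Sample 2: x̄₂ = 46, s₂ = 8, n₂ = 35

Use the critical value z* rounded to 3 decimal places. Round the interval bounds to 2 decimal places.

Both samples are large (n₁ = 40 ≥ 30, n₂ = 35 ≥ 30), so a z-interval for the difference of means applies.

Point estimate: x̄₁ - x̄₂ = 51 - 46 = 5

Standard error: SE = √(s₁²/n₁ + s₂²/n₂)
= √(6²/40 + 8²/35)
= √(0.900000 + 1.828571)
= 1.651839

For 95% confidence, z* = 1.96 (from standard normal table)
Margin of error: E = z* × SE = 1.96 × 1.651839 = 3.2376

Z-interval: (x̄₁ - x̄₂) ± E = 5 ± 3.2376 = (1.7624, 8.2376)

Rounded to 2 decimal places:

(1.76, 8.24)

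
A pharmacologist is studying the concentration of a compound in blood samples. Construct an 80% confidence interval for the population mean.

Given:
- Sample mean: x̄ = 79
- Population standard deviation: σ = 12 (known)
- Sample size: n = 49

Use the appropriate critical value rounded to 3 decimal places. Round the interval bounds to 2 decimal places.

The population standard deviation σ is known, so use a z-interval (standard normal critical value).

For 80% confidence, z* = 1.282 (from standard normal table)

Standard error: SE = σ/√n = 12/√49 = 1.714286

Margin of error: E = z* × SE = 1.282 × 1.714286 = 2.1977

Z-interval: x̄ ± E = 79 ± 2.1977 = (76.8023, 81.1977)

Rounded to 2 decimal places:

(76.80, 81.20)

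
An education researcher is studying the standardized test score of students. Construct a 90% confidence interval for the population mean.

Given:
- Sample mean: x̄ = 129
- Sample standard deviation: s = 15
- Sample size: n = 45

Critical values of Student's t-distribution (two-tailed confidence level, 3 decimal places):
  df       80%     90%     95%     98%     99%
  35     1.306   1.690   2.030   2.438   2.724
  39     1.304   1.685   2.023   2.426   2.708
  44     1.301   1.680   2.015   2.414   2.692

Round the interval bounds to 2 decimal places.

The population standard deviation σ is unknown (only the sample standard deviation s is given), so use a t-interval with df = n - 1 = 45 - 1 = 44.

For 90% confidence with df = 44, t* = 1.680 (from t-table)

Standard error: SE = s/√n = 15/√45 = 2.236068

Margin of error: E = t* × SE = 1.680 × 2.236068 = 3.7566

T-interval: x̄ ± E = 129 ± 3.7566 = (125.2434, 132.7566)

Rounded to 2 decimal places:

(125.24, 132.76)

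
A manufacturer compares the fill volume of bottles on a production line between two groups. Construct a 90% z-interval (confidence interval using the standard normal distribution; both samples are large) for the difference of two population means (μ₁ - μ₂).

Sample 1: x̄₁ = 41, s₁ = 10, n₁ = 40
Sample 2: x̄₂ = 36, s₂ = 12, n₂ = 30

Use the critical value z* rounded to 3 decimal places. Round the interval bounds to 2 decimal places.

Both samples are large (n₁ = 40 ≥ 30, n₂ = 30 ≥ 30), so a z-interval for the difference of means applies.

Point estimate: x̄₁ - x̄₂ = 41 - 36 = 5

Standard error: SE = √(s₁²/n₁ + s₂²/n₂)
= √(10²/40 + 12²/30)
= √(2.500000 + 4.800000)
= 2.701851

For 90% confidence, z* = 1.645 (from standard normal table)
Margin of error: E = z* × SE = 1.645 × 2.701851 = 4.4445

Z-interval: (x̄₁ - x̄₂) ± E = 5 ± 4.4445 = (0.5555, 9.4445)

Rounded to 2 decimal places:

(0.56, 9.44)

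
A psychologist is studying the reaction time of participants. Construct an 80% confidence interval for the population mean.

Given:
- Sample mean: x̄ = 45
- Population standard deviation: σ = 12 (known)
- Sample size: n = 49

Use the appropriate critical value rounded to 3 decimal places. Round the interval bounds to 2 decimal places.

The population standard deviation σ is known, so use a z-interval (standard normal critical value).

For 80% confidence, z* = 1.282 (from standard normal table)

Standard error: SE = σ/√n = 12/√49 = 1.714286

Margin of error: E = z* × SE = 1.282 × 1.714286 = 2.1977

Z-interval: x̄ ± E = 45 ± 2.1977 = (42.8023, 47.1977)

Rounded to 2 decimal places:

(42.80, 47.20)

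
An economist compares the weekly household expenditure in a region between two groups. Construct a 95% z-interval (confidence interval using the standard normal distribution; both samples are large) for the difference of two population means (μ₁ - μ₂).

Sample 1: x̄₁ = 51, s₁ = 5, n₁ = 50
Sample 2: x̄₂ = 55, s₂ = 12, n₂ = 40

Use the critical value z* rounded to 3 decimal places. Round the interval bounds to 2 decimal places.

Both samples are large (n₁ = 50 ≥ 30, n₂ = 40 ≥ 30), so a z-interval for the difference of means applies.

Point estimate: x̄₁ - x̄₂ = 51 - 55 = -4

Standard error: SE = √(s₁²/n₁ + s₂²/n₂)
= √(5²/50 + 12²/40)
= √(0.500000 + 3.600000)
= 2.024846

For 95% confidence, z* = 1.96 (from standard normal table)
Margin of error: E = z* × SE = 1.96 × 2.024846 = 3.9687

Z-interval: (x̄₁ - x̄₂) ± E = -4 ± 3.9687 = (-7.9687, -0.0313)

Rounded to 2 decimal places:

(-7.97, -0.03)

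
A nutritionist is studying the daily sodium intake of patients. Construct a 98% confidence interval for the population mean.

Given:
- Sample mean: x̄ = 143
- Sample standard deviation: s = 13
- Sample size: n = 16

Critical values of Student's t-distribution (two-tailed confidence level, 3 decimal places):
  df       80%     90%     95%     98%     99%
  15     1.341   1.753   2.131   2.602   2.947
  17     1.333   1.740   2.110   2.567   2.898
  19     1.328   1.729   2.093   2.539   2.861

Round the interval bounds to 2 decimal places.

The population standard deviation σ is unknown (only the sample standard deviation s is given), so use a t-interval with df = n - 1 = 16 - 1 = 15.

For 98% confidence with df = 15, t* = 2.602 (from t-table)

Standard error: SE = s/√n = 13/√16 = 3.250000

Margin of error: E = t* × SE = 2.602 × 3.250000 = 8.4565

T-interval: x̄ ± E = 143 ± 8.4565 = (134.5435, 151.4565)

Rounded to 2 decimal places:

(134.54, 151.46)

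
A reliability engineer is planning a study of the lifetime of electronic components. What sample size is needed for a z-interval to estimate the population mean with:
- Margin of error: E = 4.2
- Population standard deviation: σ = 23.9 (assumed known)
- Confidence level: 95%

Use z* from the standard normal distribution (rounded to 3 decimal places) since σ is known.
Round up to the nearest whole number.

Using z* since population σ is known (z-interval formula).

For 95% confidence, z* = 1.96 (from standard normal table)

Sample size formula for z-interval: n = (z*σ/E)²

n = (1.96 × 23.9 / 4.2)²
  = (11.153333)²
  = 124.3968

Round up to the nearest whole number: n = 125

125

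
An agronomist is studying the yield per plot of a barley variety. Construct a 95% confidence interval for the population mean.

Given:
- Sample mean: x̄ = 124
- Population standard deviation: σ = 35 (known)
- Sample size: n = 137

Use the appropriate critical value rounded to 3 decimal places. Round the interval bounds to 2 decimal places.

The population standard deviation σ is known, so use a z-interval (standard normal critical value).

For 95% confidence, z* = 1.96 (from standard normal table)

Standard error: SE = σ/√n = 35/√137 = 2.990252

Margin of error: E = z* × SE = 1.96 × 2.990252 = 5.8609

Z-interval: x̄ ± E = 124 ± 5.8609 = (118.1391, 129.8609)

Rounded to 2 decimal places:

(118.14, 129.86)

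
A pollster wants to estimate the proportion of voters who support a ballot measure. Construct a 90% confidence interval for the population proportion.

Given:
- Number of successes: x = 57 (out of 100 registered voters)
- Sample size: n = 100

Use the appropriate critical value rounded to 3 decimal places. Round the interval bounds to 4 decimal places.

Sample proportion: p̂ = 57/100 = 0.570000

Check conditions for normal approximation:
  np̂ = 57 ≥ 10 ✓
  n(1-p̂) = 43 ≥ 10 ✓

The sample is large enough, so use a z-interval (normal approximation) for the proportion.

For 90% confidence, z* = 1.645 (from standard normal table)

Standard error: SE = √(p̂(1-p̂)/n) = √(0.570000×0.430000/100) = 0.04950758

Margin of error: E = z* × SE = 1.645 × 0.04950758 = 0.081440

Z-interval: p̂ ± E = 0.570000 ± 0.081440 = (0.488560, 0.651440)

Rounded to 4 decimal places:

(0.4886, 0.6514)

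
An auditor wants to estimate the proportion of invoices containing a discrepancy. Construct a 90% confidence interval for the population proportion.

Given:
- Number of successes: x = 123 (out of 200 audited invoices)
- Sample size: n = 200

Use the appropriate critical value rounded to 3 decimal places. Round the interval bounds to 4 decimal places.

Sample proportion: p̂ = 123/200 = 0.615000

Check conditions for normal approximation:
  np̂ = 123 ≥ 10 ✓
  n(1-p̂) = 77 ≥ 10 ✓

The sample is large enough, so use a z-interval (normal approximation) for the proportion.

For 90% confidence, z* = 1.645 (from standard normal table)

Standard error: SE = √(p̂(1-p̂)/n) = √(0.615000×0.385000/200) = 0.03440748

Margin of error: E = z* × SE = 1.645 × 0.03440748 = 0.056600

Z-interval: p̂ ± E = 0.615000 ± 0.056600 = (0.558400, 0.671600)

Rounded to 4 decimal places:

(0.5584, 0.6716)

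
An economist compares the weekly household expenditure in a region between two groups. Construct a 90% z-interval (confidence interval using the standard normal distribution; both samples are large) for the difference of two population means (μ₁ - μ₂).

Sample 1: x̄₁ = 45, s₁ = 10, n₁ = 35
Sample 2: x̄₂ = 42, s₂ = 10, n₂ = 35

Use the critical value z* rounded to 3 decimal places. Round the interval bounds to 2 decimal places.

Both samples are large (n₁ = 35 ≥ 30, n₂ = 35 ≥ 30), so a z-interval for the difference of means applies.

Point estimate: x̄₁ - x̄₂ = 45 - 42 = 3

Standard error: SE = √(s₁²/n₁ + s₂²/n₂)
= √(10²/35 + 10²/35)
= √(2.857143 + 2.857143)
= 2.390457

For 90% confidence, z* = 1.645 (from standard normal table)
Margin of error: E = z* × SE = 1.645 × 2.390457 = 3.9323

Z-interval: (x̄₁ - x̄₂) ± E = 3 ± 3.9323 = (-0.9323, 6.9323)

Rounded to 2 decimal places:

(-0.93, 6.93)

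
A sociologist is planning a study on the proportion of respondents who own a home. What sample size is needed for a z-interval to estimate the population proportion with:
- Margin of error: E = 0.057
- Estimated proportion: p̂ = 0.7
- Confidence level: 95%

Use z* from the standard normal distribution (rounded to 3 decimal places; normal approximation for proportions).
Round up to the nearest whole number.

Using z* for proportion z-interval (normal approximation).

For 95% confidence, z* = 1.96 (from standard normal table)

Sample size formula for proportion z-interval: n = z*²p̂(1-p̂)/E²

n = 1.96² × 0.7 × 0.3 / 0.057²
  = 3.8416 × 0.21 / 0.003249
  = 248.3029

Round up to the nearest whole number: n = 249

249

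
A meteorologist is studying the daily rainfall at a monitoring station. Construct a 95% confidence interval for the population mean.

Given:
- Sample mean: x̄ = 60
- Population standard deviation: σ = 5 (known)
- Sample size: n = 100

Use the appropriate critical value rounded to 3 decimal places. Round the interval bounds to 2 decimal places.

The population standard deviation σ is known, so use a z-interval (standard normal critical value).

For 95% confidence, z* = 1.96 (from standard normal table)

Standard error: SE = σ/√n = 5/√100 = 0.500000

Margin of error: E = z* × SE = 1.96 × 0.500000 = 0.9800

Z-interval: x̄ ± E = 60 ± 0.9800 = (59.0200, 60.9800)

Rounded to 2 decimal places:

(59.02, 60.98)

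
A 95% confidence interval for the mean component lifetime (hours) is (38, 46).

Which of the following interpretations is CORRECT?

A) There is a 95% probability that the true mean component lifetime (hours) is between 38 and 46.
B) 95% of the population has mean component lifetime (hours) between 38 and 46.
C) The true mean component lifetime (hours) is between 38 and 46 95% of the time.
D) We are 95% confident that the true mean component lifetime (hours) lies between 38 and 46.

A confidence interval represents our confidence in the procedure, not a probability statement about the parameter.

Key concept: If we repeated this sampling process many times and computed a 95% CI each time, about 95% of those intervals would contain the true population parameter.

For this specific interval (38, 46):
- Midpoint (point estimate): 42
- Margin of error: 4

The correct interpretation is the one stating confidence that the true parameter lies in the interval — option D.

D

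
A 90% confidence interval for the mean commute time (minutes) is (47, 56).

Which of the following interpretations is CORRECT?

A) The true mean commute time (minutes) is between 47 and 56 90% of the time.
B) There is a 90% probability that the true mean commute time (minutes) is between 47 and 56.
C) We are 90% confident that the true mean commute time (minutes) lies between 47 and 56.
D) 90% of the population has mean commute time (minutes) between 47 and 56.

A confidence interval represents our confidence in the procedure, not a probability statement about the parameter.

Key concept: If we repeated this sampling process many times and computed a 90% CI each time, about 90% of those intervals would contain the true population parameter.

For this specific interval (47, 56):
- Midpoint (point estimate): 51.5
- Margin of error: 4.5

The correct interpretation is the one stating confidence that the true parameter lies in the interval — option C.

C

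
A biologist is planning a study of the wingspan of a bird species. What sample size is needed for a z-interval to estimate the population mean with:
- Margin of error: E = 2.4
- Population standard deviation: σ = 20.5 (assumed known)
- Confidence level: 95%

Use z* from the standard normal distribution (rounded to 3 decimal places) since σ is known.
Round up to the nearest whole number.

Using z* since population σ is known (z-interval formula).

For 95% confidence, z* = 1.96 (from standard normal table)

Sample size formula for z-interval: n = (z*σ/E)²

n = (1.96 × 20.5 / 2.4)²
  = (16.741667)²
  = 280.2834

Round up to the nearest whole number: n = 281

281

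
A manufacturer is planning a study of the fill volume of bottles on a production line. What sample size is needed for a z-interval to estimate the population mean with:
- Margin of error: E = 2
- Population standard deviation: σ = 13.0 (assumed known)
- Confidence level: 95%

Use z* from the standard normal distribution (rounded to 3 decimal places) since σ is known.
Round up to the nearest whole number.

Using z* since population σ is known (z-interval formula).

For 95% confidence, z* = 1.96 (from standard normal table)

Sample size formula for z-interval: n = (z*σ/E)²

n = (1.96 × 13.0 / 2)²
  = (12.740000)²
  = 162.3076

Round up to the nearest whole number: n = 163

163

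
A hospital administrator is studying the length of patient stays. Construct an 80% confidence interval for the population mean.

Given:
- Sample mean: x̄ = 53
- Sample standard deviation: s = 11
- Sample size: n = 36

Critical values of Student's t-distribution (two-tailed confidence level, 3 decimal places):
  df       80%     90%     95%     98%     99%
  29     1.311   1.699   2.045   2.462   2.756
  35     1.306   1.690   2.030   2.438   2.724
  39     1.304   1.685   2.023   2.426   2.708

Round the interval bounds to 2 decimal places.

The population standard deviation σ is unknown (only the sample standard deviation s is given), so use a t-interval with df = n - 1 = 36 - 1 = 35.

For 80% confidence with df = 35, t* = 1.306 (from t-table)

Standard error: SE = s/√n = 11/√36 = 1.833333

Margin of error: E = t* × SE = 1.306 × 1.833333 = 2.3943

T-interval: x̄ ± E = 53 ± 2.3943 = (50.6057, 55.3943)

Rounded to 2 decimal places:

(50.61, 55.39)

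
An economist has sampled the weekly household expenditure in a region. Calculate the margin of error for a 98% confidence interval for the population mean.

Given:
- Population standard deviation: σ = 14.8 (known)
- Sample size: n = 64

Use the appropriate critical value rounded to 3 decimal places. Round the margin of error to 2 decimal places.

The population standard deviation σ is known, so use the z-interval margin of error formula.

For 98% confidence, z* = 2.326 (from standard normal table)

Margin of error formula for z-interval: E = z* × σ/√n

E = 2.326 × 14.8/√64
  = 2.326 × 1.850000
  = 4.3031

Rounded to 2 decimal places:

4.30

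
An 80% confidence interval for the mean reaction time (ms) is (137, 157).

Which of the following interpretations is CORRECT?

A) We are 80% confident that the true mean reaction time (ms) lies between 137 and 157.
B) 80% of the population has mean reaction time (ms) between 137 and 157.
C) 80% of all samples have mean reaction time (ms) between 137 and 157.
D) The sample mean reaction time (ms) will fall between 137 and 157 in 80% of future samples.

A confidence interval represents our confidence in the procedure, not a probability statement about the parameter.

Key concept: If we repeated this sampling process many times and computed an 80% CI each time, about 80% of those intervals would contain the true population parameter.

For this specific interval (137, 157):
- Midpoint (point estimate): 147
- Margin of error: 10

The correct interpretation is the one stating confidence that the true parameter lies in the interval — option A.

A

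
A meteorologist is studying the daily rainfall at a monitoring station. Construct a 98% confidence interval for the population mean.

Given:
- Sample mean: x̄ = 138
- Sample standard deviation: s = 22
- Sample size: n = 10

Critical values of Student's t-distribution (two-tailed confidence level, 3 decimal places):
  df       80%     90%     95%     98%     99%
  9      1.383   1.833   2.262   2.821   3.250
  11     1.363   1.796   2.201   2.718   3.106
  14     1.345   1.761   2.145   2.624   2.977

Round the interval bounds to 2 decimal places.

The population standard deviation σ is unknown (only the sample standard deviation s is given), so use a t-interval with df = n - 1 = 10 - 1 = 9.

For 98% confidence with df = 9, t* = 2.821 (from t-table)

Standard error: SE = s/√n = 22/√10 = 6.957011

Margin of error: E = t* × SE = 2.821 × 6.957011 = 19.6257

T-interval: x̄ ± E = 138 ± 19.6257 = (118.3743, 157.6257)

Rounded to 2 decimal places:

(118.37, 157.63)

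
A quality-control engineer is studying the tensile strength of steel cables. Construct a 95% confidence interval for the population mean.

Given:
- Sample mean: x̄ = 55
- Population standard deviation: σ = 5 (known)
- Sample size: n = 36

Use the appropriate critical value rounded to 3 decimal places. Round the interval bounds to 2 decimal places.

The population standard deviation σ is known, so use a z-interval (standard normal critical value).

For 95% confidence, z* = 1.96 (from standard normal table)

Standard error: SE = σ/√n = 5/√36 = 0.833333

Margin of error: E = z* × SE = 1.96 × 0.833333 = 1.6333

Z-interval: x̄ ± E = 55 ± 1.6333 = (53.3667, 56.6333)

Rounded to 2 decimal places:

(53.37, 56.63)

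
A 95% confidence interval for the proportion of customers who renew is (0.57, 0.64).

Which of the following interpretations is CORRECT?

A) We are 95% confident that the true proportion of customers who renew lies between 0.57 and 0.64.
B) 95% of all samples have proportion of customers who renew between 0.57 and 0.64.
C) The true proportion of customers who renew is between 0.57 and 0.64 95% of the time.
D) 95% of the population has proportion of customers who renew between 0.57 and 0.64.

A confidence interval represents our confidence in the procedure, not a probability statement about the parameter.

Key concept: If we repeated this sampling process many times and computed a 95% CI each time, about 95% of those intervals would contain the true population parameter.

For this specific interval (0.57, 0.64):
- Midpoint (point estimate): 0.605
- Margin of error: 0.035

The correct interpretation is the one stating confidence that the true parameter lies in the interval — option A.

A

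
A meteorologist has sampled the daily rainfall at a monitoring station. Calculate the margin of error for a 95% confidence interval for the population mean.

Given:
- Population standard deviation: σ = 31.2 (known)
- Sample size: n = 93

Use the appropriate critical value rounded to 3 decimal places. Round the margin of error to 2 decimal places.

The population standard deviation σ is known, so use the z-interval margin of error formula.

For 95% confidence, z* = 1.96 (from standard normal table)

Margin of error formula for z-interval: E = z* × σ/√n

E = 1.96 × 31.2/√93
  = 1.96 × 3.235289
  = 6.3412

Rounded to 2 decimal places:

6.34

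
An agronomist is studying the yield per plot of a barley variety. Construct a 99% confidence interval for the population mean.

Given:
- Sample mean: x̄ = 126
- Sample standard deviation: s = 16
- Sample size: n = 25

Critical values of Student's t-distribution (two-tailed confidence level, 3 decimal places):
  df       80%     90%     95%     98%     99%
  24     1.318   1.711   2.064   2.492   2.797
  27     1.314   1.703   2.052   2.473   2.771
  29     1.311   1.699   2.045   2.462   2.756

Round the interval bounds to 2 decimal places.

The population standard deviation σ is unknown (only the sample standard deviation s is given), so use a t-interval with df = n - 1 = 25 - 1 = 24.

For 99% confidence with df = 24, t* = 2.797 (from t-table)

Standard error: SE = s/√n = 16/√25 = 3.200000

Margin of error: E = t* × SE = 2.797 × 3.200000 = 8.9504

T-interval: x̄ ± E = 126 ± 8.9504 = (117.0496, 134.9504)

Rounded to 2 decimal places:

(117.05, 134.95)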